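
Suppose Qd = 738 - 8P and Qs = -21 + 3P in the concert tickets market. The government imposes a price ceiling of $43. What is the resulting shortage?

Equilibrium price would be P* = 69, so the ceiling at 43 binds.
At P = 43: Qd = 738 − 8(43) = 394, Qs = -21 + 3(43) = 108.
Shortage = 394 − 108 = 286.

Shortage = 286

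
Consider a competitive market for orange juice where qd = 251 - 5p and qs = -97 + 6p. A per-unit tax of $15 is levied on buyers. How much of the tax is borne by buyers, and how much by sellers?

Pre-tax equilibrium: p* = 348/11, q* = 1021/11.
Tax on buyers shifts demand to qd = 251 − 5(p + 15) = 176 - 5p.
176 - 5p = -97 + 6p gives seller price ps = 273/11; buyers pay pb = 273/11 + 15 = 438/11.
New quantity: q = 251 − 5(438/11) = 571/11.
Buyer burden = 438/11 − 348/11 = 90/11; seller burden = 348/11 − 273/11 = 75/11.

Buyers bear 90/11, sellers bear 75/11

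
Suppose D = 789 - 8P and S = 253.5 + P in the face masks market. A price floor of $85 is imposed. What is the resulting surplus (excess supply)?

Equilibrium price would be P* = 59.5, so the floor at 85 binds.
At P = 85: D = 109, S = 338.5.
Surplus = 338.5 − 109 = 229.5.

Surplus = 229.5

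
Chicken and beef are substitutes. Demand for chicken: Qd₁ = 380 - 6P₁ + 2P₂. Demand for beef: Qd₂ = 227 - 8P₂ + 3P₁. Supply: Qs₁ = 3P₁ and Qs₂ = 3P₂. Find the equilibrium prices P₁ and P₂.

P₁ = 4634/93, P₂ = 1061/31

Market 1: 380 - 6P₁ + 2P₂ = 3P₁ → 9P₁ - 2P₂ = 380.
Market 2: 11P₂ - 3P₁ = 227.
Eliminating P₂: 11×(1) + 2×(2) gives 93P₁ = 4634, so P₁ = 4634/93.
Back-substitute into (2): P₂ = (227 + 3×4634/93) / 11 = 1061/31.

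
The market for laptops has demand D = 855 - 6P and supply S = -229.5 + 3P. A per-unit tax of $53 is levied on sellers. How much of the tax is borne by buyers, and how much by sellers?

Pre-tax equilibrium: P* = 120.5, Q* = 132.
Tax on sellers shifts supply to S = -229.5 + 3(P − 53) = -388.5 + 3P.
855 - 6P = -388.5 + 3P gives buyer price Pb = 829/6; sellers receive Ps = 829/6 − 53 = 511/6.
New quantity: Q = 855 − 6(829/6) = 26.
Buyer burden = 829/6 − 120.5 = 53/3; seller burden = 120.5 − 511/6 = 106/3.

Buyers bear 53/3, sellers bear 106/3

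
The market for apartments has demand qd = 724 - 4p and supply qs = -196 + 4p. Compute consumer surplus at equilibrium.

Equilibrium: 724 - 4p = -196 + 4p gives p* = 115, q* = 264.
Demand choke price (qd = 0): p = 181.
CS = ½(181 − 115)(264) = 8712.

Consumer surplus = 8712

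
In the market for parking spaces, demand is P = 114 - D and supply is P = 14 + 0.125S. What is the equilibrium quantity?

Set the two price expressions equal: 114 - Q = 14 + 0.125Q.
100 = 1.125Q, so Q* = 800/9.
P* = 114 − (1)(800/9) = 226/9.

Q* = 800/9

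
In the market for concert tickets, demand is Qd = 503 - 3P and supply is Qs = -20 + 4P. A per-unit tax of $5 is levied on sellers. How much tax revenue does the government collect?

Pre-tax equilibrium: P* = 523/7, Q* = 1952/7.
Tax on sellers shifts supply to Qs = -20 + 4(P − 5) = -40 + 4P.
503 - 3P = -40 + 4P gives buyer price Pb = 543/7; sellers receive Ps = 543/7 − 5 = 508/7.
New quantity: Q = 503 − 3(543/7) = 1892/7.
Revenue = 5 × 1892/7 = 9460/7.

Tax revenue = 9460/7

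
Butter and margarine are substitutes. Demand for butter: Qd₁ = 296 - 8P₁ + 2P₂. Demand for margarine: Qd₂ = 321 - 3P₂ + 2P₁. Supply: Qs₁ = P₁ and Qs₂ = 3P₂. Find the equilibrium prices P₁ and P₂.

P₁ = 48.36, P₂ = 69.62

Market 1: 296 - 8P₁ + 2P₂ = P₁ → 9P₁ - 2P₂ = 296.
Market 2: 6P₂ - 2P₁ = 321.
Eliminating P₂: 6×(1) + 2×(2) gives 50P₁ = 2418, so P₁ = 48.36.
Back-substitute into (2): P₂ = (321 + 2×48.36) / 6 = 69.62.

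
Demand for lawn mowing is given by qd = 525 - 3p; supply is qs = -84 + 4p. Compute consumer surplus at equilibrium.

Equilibrium: 525 - 3p = -84 + 4p gives p* = 87, q* = 264.
Demand choke price (qd = 0): p = 175.
CS = ½(175 − 87)(264) = 11616.

Consumer surplus = 11616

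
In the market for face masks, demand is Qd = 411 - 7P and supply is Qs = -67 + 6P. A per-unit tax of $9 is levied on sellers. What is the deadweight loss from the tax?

Deadweight loss = 1701/13

Pre-tax equilibrium: P* = 478/13, Q* = 1997/13.
Tax on sellers shifts supply to Qs = -67 + 6(P − 9) = -121 + 6P.
411 - 7P = -121 + 6P gives buyer price Pb = 532/13; sellers receive Ps = 532/13 − 9 = 415/13.
New quantity: Q = 411 − 7(532/13) = 1619/13.
DWL = ½ × 9 × (1997/13 − 1619/13) = 1701/13.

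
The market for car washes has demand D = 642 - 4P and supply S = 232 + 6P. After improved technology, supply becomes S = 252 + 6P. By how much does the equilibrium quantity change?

Original equilibrium: P* = 41, Q* = 478.
New equilibrium: 642 - 4P = 252 + 6P, so 390 = 10P and P' = 39; Q' = 642 − 4(39) = 486.
Change in quantity: 486 − 478 = 8.

ΔQ = 8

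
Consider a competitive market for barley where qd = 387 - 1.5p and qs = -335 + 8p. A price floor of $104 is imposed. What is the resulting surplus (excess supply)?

Surplus = 266

Equilibrium price would be p* = 76, so the floor at 104 binds.
At p = 104: qd = 231, qs = 497.
Surplus = 497 − 231 = 266.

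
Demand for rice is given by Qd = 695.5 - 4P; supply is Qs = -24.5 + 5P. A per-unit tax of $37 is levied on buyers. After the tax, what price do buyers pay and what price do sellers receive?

Buyers pay 905/9, sellers receive 572/9

Pre-tax equilibrium: P* = 80, Q* = 375.5.
Tax on buyers shifts demand to Qd = 695.5 − 4(P + 37) = 547.5 - 4P.
547.5 - 4P = -24.5 + 5P gives seller price Ps = 572/9; buyers pay Pb = 572/9 + 37 = 905/9.
New quantity: Q = 695.5 − 4(905/9) = 5279/18.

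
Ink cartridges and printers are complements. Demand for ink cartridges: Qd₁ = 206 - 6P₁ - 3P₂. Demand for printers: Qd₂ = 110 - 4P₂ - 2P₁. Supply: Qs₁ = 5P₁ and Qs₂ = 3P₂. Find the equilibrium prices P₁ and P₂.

P₁ = 1112/71, P₂ = 798/71

Market 1: 206 - 6P₁ - 3P₂ = 5P₁ → 11P₁ + 3P₂ = 206.
Market 2: 7P₂ + 2P₁ = 110.
Eliminating P₂: 7×(1) − 3×(2) gives 71P₁ = 1112, so P₁ = 1112/71.
Back-substitute into (2): P₂ = (110 − 2×1112/71) / 7 = 798/71.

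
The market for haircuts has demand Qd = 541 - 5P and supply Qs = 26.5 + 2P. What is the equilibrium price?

Set Qd = Qs: 541 - 5P = 26.5 + 2P.
514.5 = 7P, so P* = 73.5.
Q* = 541 − 5(73.5) = 173.5.

P* = 73.5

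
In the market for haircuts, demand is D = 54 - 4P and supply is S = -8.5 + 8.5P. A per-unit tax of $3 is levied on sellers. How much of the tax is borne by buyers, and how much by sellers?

Pre-tax equilibrium: P* = 5, Q* = 34.
Tax on sellers shifts supply to S = -8.5 + 8.5(P − 3) = -34 + 8.5P.
54 - 4P = -34 + 8.5P gives buyer price Pb = 7.04; sellers receive Ps = 7.04 − 3 = 4.04.
New quantity: Q = 54 − 4(7.04) = 25.84.
Buyer burden = 7.04 − 5 = 2.04; seller burden = 5 − 4.04 = 0.96.

Buyers bear $2.04, sellers bear $0.96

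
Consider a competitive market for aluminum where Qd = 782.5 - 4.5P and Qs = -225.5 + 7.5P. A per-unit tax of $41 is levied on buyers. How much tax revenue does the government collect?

Pre-tax equilibrium: P* = 84, Q* = 404.5.
Tax on buyers shifts demand to Qd = 782.5 − 4.5(P + 41) = 598 - 4.5P.
598 - 4.5P = -225.5 + 7.5P gives seller price Ps = 68.625; buyers pay Pb = 68.625 + 41 = 109.625.
New quantity: Q = 782.5 − 4.5(109.625) = 289.1875.
Revenue = 41 × 289.1875 = 11856.6875.

Tax revenue = 11856.6875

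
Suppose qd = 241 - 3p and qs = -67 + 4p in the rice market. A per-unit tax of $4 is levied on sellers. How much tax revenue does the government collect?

Tax revenue = 2860/7

Pre-tax equilibrium: p* = 44, q* = 109.
Tax on sellers shifts supply to qs = -67 + 4(p − 4) = -83 + 4p.
241 - 3p = -83 + 4p gives buyer price pb = 324/7; sellers receive ps = 324/7 − 4 = 296/7.
New quantity: q = 241 − 3(324/7) = 715/7.
Revenue = 4 × 715/7 = 2860/7.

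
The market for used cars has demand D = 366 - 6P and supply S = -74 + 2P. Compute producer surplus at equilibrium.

Producer surplus = 324

Equilibrium: 366 - 6P = -74 + 2P gives P* = 55, Q* = 36.
Supply starts at P = 37 (where S = 0).
PS = ½(55 − 37)(36) = 324.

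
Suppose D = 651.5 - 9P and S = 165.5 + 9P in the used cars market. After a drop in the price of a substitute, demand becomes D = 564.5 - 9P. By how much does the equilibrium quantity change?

ΔQ = -43.5

Original equilibrium: P* = 27, Q* = 408.5.
New equilibrium: 564.5 - 9P = 165.5 + 9P, so 399 = 18P and P' = 133/6; Q' = 564.5 − 9(133/6) = 365.
Change in quantity: 365 − 408.5 = -43.5.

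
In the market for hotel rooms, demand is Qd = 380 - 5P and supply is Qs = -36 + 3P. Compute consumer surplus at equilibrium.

Equilibrium: 380 - 5P = -36 + 3P gives P* = 52, Q* = 120.
Demand choke price (Qd = 0): P = 76.
CS = ½(76 − 52)(120) = 1440.

Consumer surplus = 1440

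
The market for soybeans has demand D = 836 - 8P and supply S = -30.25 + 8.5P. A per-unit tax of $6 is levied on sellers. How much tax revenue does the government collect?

Tax revenue = 25824/11

Pre-tax equilibrium: P* = 52.5, Q* = 416.
Tax on sellers shifts supply to S = -30.25 + 8.5(P − 6) = -81.25 + 8.5P.
836 - 8P = -81.25 + 8.5P gives buyer price Pb = 1223/22; sellers receive Ps = 1223/22 − 6 = 1091/22.
New quantity: Q = 836 − 8(1223/22) = 4304/11.
Revenue = 6 × 4304/11 = 25824/11.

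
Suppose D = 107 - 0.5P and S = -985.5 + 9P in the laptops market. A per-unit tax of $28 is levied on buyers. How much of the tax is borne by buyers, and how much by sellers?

Buyers bear 504/19, sellers bear 28/19

Pre-tax equilibrium: P* = 115, Q* = 49.5.
Tax on buyers shifts demand to D = 107 − 0.5(P + 28) = 93 - 0.5P.
93 - 0.5P = -985.5 + 9P gives seller price Ps = 2157/19; buyers pay Pb = 2157/19 + 28 = 2689/19.
New quantity: Q = 107 − 0.5(2689/19) = 1377/38.
Buyer burden = 2689/19 − 115 = 504/19; seller burden = 115 − 2157/19 = 28/19.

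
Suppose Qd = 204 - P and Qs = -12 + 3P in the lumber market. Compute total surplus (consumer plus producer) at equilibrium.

Total surplus = 15000

Equilibrium: 204 - P = -12 + 3P gives P* = 54, Q* = 150.
Demand choke price: P = 204; supply starts at P = 4.
CS = ½(204 − 54)(150) = 11250; PS = ½(54 − 4)(150) = 3750.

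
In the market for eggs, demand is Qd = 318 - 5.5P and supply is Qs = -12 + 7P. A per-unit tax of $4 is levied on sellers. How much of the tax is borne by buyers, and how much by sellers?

Pre-tax equilibrium: P* = 26.4, Q* = 172.8.
Tax on sellers shifts supply to Qs = -12 + 7(P − 4) = -40 + 7P.
318 - 5.5P = -40 + 7P gives buyer price Pb = 28.64; sellers receive Ps = 28.64 − 4 = 24.64.
New quantity: Q = 318 − 5.5(28.64) = 160.48.
Buyer burden = 28.64 − 26.4 = 2.24; seller burden = 26.4 − 24.64 = 1.76.

Buyers bear $2.24, sellers bear $1.76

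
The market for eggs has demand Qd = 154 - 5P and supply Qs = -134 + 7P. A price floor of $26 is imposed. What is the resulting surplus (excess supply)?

Surplus = 24

Equilibrium price would be P* = 24, so the floor at 26 binds.
At P = 26: Qd = 24, Qs = 48.
Surplus = 48 − 24 = 24.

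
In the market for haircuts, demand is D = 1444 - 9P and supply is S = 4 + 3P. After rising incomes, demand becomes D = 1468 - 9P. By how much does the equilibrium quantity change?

ΔQ = 6

Original equilibrium: P* = 120, Q* = 364.
New equilibrium: 1468 - 9P = 4 + 3P, so 1464 = 12P and P' = 122; Q' = 1468 − 9(122) = 370.
Change in quantity: 370 − 364 = 6.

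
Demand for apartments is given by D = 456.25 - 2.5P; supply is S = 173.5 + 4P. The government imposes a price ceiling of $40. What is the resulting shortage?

Shortage = 22.75

Equilibrium price would be P* = 43.5, so the ceiling at 40 binds.
At P = 40: D = 456.25 − 2.5(40) = 356.25, S = 173.5 + 4(40) = 333.5.
Shortage = 356.25 − 333.5 = 22.75.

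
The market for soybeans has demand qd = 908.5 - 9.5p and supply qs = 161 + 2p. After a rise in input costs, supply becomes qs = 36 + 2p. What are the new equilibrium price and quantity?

p' = 1745/23, q' = 4318/23

Original equilibrium: p* = 65, q* = 291.
New equilibrium: 908.5 - 9.5p = 36 + 2p, so 872.5 = 11.5p and p' = 1745/23; q' = 908.5 − 9.5(1745/23) = 4318/23.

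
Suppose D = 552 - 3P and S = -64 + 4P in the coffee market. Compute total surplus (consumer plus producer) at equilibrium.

Equilibrium: 552 - 3P = -64 + 4P gives P* = 88, Q* = 288.
Demand choke price: P = 184; supply starts at P = 16.
CS = ½(184 − 88)(288) = 13824; PS = ½(88 − 16)(288) = 10368.

Total surplus = 24192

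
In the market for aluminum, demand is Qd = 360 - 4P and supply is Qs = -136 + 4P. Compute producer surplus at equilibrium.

Producer surplus = 1568

Equilibrium: 360 - 4P = -136 + 4P gives P* = 62, Q* = 112.
Supply starts at P = 34 (where Qs = 0).
PS = ½(62 − 34)(112) = 1568.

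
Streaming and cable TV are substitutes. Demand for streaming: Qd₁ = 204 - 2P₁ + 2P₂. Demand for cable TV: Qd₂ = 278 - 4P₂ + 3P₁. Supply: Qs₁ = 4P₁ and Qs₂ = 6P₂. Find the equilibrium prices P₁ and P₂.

Market 1: 204 - 2P₁ + 2P₂ = 4P₁ → 6P₁ - 2P₂ = 204.
Market 2: 10P₂ - 3P₁ = 278.
Eliminating P₂: 10×(1) + 2×(2) gives 54P₁ = 2596, so P₁ = 1298/27.
Back-substitute into (2): P₂ = (278 + 3×1298/27) / 10 = 380/9.

P₁ = 1298/27, P₂ = 380/9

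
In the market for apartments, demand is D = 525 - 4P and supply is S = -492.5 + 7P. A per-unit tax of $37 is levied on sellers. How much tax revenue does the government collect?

Pre-tax equilibrium: P* = 92.5, Q* = 155.
Tax on sellers shifts supply to S = -492.5 + 7(P − 37) = -751.5 + 7P.
525 - 4P = -751.5 + 7P gives buyer price Pb = 2553/22; sellers receive Ps = 2553/22 − 37 = 1739/22.
New quantity: Q = 525 − 4(2553/22) = 669/11.
Revenue = 37 × 669/11 = 24753/11.

Tax revenue = 24753/11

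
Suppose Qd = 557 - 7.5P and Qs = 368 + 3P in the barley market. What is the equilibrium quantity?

Set Qd = Qs: 557 - 7.5P = 368 + 3P.
189 = 10.5P, so P* = 18.
Q* = 557 − 7.5(18) = 422.

Q* = 422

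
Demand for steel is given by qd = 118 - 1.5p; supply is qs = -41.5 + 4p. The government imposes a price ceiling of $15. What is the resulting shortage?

Equilibrium price would be p* = 29, so the ceiling at 15 binds.
At p = 15: qd = 118 − 1.5(15) = 95.5, qs = -41.5 + 4(15) = 18.5.
Shortage = 95.5 − 18.5 = 77.

Shortage = 77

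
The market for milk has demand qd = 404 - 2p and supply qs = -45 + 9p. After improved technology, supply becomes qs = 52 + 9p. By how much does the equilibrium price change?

Δp = -97/11

Original equilibrium: p* = 449/11, q* = 3546/11.
New equilibrium: 404 - 2p = 52 + 9p, so 352 = 11p and p' = 32; q' = 404 − 2(32) = 340.
Change in price: 32 − 449/11 = -97/11.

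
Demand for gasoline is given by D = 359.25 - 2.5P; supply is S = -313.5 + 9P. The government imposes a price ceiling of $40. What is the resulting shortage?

Equilibrium price would be P* = 58.5, so the ceiling at 40 binds.
At P = 40: D = 359.25 − 2.5(40) = 259.25, S = -313.5 + 9(40) = 46.5.
Shortage = 259.25 − 46.5 = 212.75.

Shortage = 212.75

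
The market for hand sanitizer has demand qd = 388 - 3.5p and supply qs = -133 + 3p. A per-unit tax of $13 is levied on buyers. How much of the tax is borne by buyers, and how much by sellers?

Buyers bear $6, sellers bear $7

Pre-tax equilibrium: p* = 1042/13, q* = 1397/13.
Tax on buyers shifts demand to qd = 388 − 3.5(p + 13) = 342.5 - 3.5p.
342.5 - 3.5p = -133 + 3p gives seller price ps = 951/13; buyers pay pb = 951/13 + 13 = 1120/13.
New quantity: q = 388 − 3.5(1120/13) = 1124/13.
Buyer burden = 1120/13 − 1042/13 = 6; seller burden = 1042/13 − 951/13 = 7.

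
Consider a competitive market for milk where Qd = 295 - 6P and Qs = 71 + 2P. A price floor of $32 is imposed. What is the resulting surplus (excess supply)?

Equilibrium price would be P* = 28, so the floor at 32 binds.
At P = 32: Qd = 103, Qs = 135.
Surplus = 135 − 103 = 32.

Surplus = 32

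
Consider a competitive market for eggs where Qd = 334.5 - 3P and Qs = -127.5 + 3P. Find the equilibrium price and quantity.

P* = 77, Q* = 103.5

Set Qd = Qs: 334.5 - 3P = -127.5 + 3P.
462 = 6P, so P* = 77.
Q* = 334.5 − 3(77) = 103.5.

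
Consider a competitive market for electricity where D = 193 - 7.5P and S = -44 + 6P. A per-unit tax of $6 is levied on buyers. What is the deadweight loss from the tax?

Pre-tax equilibrium: P* = 158/9, Q* = 184/3.
Tax on buyers shifts demand to D = 193 − 7.5(P + 6) = 148 - 7.5P.
148 - 7.5P = -44 + 6P gives seller price Ps = 128/9; buyers pay Pb = 128/9 + 6 = 182/9.
New quantity: Q = 193 − 7.5(182/9) = 124/3.
DWL = ½ × 6 × (184/3 − 124/3) = 60.

Deadweight loss = 60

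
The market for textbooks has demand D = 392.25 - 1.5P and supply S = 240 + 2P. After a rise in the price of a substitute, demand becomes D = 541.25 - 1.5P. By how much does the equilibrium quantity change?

ΔQ = 596/7

Original equilibrium: P* = 43.5, Q* = 327.
New equilibrium: 541.25 - 1.5P = 240 + 2P, so 301.25 = 3.5P and P' = 1205/14; Q' = 541.25 − 1.5(1205/14) = 2885/7.
Change in quantity: 2885/7 − 327 = 596/7.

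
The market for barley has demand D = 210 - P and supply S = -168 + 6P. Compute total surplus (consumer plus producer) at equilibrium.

Equilibrium: 210 - P = -168 + 6P gives P* = 54, Q* = 156.
Demand choke price: P = 210; supply starts at P = 28.
CS = ½(210 − 54)(156) = 12168; PS = ½(54 − 28)(156) = 2028.

Total surplus = 14196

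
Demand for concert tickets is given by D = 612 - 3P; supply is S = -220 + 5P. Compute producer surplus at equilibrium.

Equilibrium: 612 - 3P = -220 + 5P gives P* = 104, Q* = 300.
Supply starts at P = 44 (where S = 0).
PS = ½(104 − 44)(300) = 9000.

Producer surplus = 9000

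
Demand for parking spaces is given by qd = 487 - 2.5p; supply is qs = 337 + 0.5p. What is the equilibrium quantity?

q* = 362

Set qd = qs: 487 - 2.5p = 337 + 0.5p.
150 = 3p, so p* = 50.
q* = 487 − 2.5(50) = 362.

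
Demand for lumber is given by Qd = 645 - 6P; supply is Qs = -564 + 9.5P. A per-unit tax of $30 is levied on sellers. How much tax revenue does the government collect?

Pre-tax equilibrium: P* = 78, Q* = 177.
Tax on sellers shifts supply to Qs = -564 + 9.5(P − 30) = -849 + 9.5P.
645 - 6P = -849 + 9.5P gives buyer price Pb = 2988/31; sellers receive Ps = 2988/31 − 30 = 2058/31.
New quantity: Q = 645 − 6(2988/31) = 2067/31.
Revenue = 30 × 2067/31 = 62010/31.

Tax revenue = 62010/31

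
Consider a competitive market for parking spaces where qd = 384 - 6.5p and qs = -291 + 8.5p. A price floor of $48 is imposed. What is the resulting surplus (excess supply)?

Equilibrium price would be p* = 45, so the floor at 48 binds.
At p = 48: qd = 72, qs = 117.
Surplus = 117 − 72 = 45.

Surplus = 45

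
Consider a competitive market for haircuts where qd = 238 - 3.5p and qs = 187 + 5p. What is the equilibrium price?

p* = 6

Set qd = qs: 238 - 3.5p = 187 + 5p.
51 = 8.5p, so p* = 6.
q* = 238 − 3.5(6) = 217.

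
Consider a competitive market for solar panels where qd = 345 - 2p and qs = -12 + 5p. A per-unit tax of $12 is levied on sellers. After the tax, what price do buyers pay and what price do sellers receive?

Buyers pay 417/7, sellers receive 333/7

Pre-tax equilibrium: p* = 51, q* = 243.
Tax on sellers shifts supply to qs = -12 + 5(p − 12) = -72 + 5p.
345 - 2p = -72 + 5p gives buyer price pb = 417/7; sellers receive ps = 417/7 − 12 = 333/7.
New quantity: q = 345 − 2(417/7) = 1581/7.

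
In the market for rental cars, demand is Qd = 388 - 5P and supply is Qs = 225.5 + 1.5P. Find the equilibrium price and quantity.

Set Qd = Qs: 388 - 5P = 225.5 + 1.5P.
162.5 = 6.5P, so P* = 25.
Q* = 388 − 5(25) = 263.

P* = 25, Q* = 263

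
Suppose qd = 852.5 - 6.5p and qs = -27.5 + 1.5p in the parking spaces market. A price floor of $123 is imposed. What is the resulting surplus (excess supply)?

Equilibrium price would be p* = 110, so the floor at 123 binds.
At p = 123: qd = 53, qs = 157.
Surplus = 157 − 53 = 104.

Surplus = 104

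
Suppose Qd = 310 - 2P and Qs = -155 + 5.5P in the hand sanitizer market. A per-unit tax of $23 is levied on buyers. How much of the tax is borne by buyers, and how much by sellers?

Pre-tax equilibrium: P* = 62, Q* = 186.
Tax on buyers shifts demand to Qd = 310 − 2(P + 23) = 264 - 2P.
264 - 2P = -155 + 5.5P gives seller price Ps = 838/15; buyers pay Pb = 838/15 + 23 = 1183/15.
New quantity: Q = 310 − 2(1183/15) = 2284/15.
Buyer burden = 1183/15 − 62 = 253/15; seller burden = 62 − 838/15 = 92/15.

Buyers bear 253/15, sellers bear 92/15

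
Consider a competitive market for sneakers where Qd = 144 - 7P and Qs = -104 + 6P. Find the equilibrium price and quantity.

P* = 248/13, Q* = 136/13

Set Qd = Qs: 144 - 7P = -104 + 6P.
248 = 13P, so P* = 248/13.
Q* = 144 − 7(248/13) = 136/13.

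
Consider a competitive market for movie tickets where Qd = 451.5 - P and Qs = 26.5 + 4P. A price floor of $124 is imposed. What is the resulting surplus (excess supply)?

Surplus = 195

Equilibrium price would be P* = 85, so the floor at 124 binds.
At P = 124: Qd = 327.5, Qs = 522.5.
Surplus = 522.5 − 327.5 = 195.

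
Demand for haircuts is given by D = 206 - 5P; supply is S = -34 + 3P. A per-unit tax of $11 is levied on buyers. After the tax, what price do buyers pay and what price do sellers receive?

Buyers pay $34.125, sellers receive $23.125

Pre-tax equilibrium: P* = 30, Q* = 56.
Tax on buyers shifts demand to D = 206 − 5(P + 11) = 151 - 5P.
151 - 5P = -34 + 3P gives seller price Ps = 23.125; buyers pay Pb = 23.125 + 11 = 34.125.
New quantity: Q = 206 − 5(34.125) = 35.375.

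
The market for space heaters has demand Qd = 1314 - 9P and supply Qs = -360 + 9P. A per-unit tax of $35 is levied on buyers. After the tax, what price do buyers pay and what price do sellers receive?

Buyers pay $110.5, sellers receive $75.5

Pre-tax equilibrium: P* = 93, Q* = 477.
Tax on buyers shifts demand to Qd = 1314 − 9(P + 35) = 999 - 9P.
999 - 9P = -360 + 9P gives seller price Ps = 75.5; buyers pay Pb = 75.5 + 35 = 110.5.
New quantity: Q = 1314 − 9(110.5) = 319.5.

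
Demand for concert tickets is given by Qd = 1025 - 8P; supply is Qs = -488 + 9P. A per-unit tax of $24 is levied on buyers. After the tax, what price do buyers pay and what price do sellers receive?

Buyers pay 1729/17, sellers receive 1321/17

Pre-tax equilibrium: P* = 89, Q* = 313.
Tax on buyers shifts demand to Qd = 1025 − 8(P + 24) = 833 - 8P.
833 - 8P = -488 + 9P gives seller price Ps = 1321/17; buyers pay Pb = 1321/17 + 24 = 1729/17.
New quantity: Q = 1025 − 8(1729/17) = 3593/17.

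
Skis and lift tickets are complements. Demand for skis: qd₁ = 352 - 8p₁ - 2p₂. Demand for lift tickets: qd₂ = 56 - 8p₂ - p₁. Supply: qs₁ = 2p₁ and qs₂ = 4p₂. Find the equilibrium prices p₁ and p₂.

p₁ = 2056/59, p₂ = 104/59

Market 1: 352 - 8p₁ - 2p₂ = 2p₁ → 10p₁ + 2p₂ = 352.
Market 2: 12p₂ + p₁ = 56.
Eliminating p₂: 12×(1) − 2×(2) gives 118p₁ = 4112, so p₁ = 2056/59.
Back-substitute into (2): p₂ = (56 − 1×2056/59) / 12 = 104/59.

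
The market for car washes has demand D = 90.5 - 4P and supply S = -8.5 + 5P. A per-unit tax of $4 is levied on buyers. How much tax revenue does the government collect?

Tax revenue = 1354/9

Pre-tax equilibrium: P* = 11, Q* = 46.5.
Tax on buyers shifts demand to D = 90.5 − 4(P + 4) = 74.5 - 4P.
74.5 - 4P = -8.5 + 5P gives seller price Ps = 83/9; buyers pay Pb = 83/9 + 4 = 119/9.
New quantity: Q = 90.5 − 4(119/9) = 677/18.
Revenue = 4 × 677/18 = 1354/9.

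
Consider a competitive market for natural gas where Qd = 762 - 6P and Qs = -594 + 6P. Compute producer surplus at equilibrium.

Producer surplus = 588

Equilibrium: 762 - 6P = -594 + 6P gives P* = 113, Q* = 84.
Supply starts at P = 99 (where Qs = 0).
PS = ½(113 − 99)(84) = 588.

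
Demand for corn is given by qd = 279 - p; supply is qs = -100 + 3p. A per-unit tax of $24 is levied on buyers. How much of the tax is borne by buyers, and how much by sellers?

Pre-tax equilibrium: p* = 94.75, q* = 184.25.
Tax on buyers shifts demand to qd = 279 − 1(p + 24) = 255 - p.
255 - p = -100 + 3p gives seller price ps = 88.75; buyers pay pb = 88.75 + 24 = 112.75.
New quantity: q = 279 − 1(112.75) = 166.25.
Buyer burden = 112.75 − 94.75 = 18; seller burden = 94.75 − 88.75 = 6.

Buyers bear $18, sellers bear $6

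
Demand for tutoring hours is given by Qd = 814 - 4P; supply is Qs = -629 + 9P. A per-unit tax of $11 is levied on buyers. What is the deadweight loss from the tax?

Deadweight loss = 2178/13

Pre-tax equilibrium: P* = 111, Q* = 370.
Tax on buyers shifts demand to Qd = 814 − 4(P + 11) = 770 - 4P.
770 - 4P = -629 + 9P gives seller price Ps = 1399/13; buyers pay Pb = 1399/13 + 11 = 1542/13.
New quantity: Q = 814 − 4(1542/13) = 4414/13.
DWL = ½ × 11 × (370 − 4414/13) = 2178/13.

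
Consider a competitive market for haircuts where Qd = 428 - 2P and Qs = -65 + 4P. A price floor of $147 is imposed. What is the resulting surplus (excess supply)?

Equilibrium price would be P* = 493/6, so the floor at 147 binds.
At P = 147: Qd = 134, Qs = 523.
Surplus = 523 − 134 = 389.

Surplus = 389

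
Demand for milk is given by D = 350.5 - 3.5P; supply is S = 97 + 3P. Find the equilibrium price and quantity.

Set D = S: 350.5 - 3.5P = 97 + 3P.
253.5 = 6.5P, so P* = 39.
Q* = 350.5 − 3.5(39) = 214.

P* = 39, Q* = 214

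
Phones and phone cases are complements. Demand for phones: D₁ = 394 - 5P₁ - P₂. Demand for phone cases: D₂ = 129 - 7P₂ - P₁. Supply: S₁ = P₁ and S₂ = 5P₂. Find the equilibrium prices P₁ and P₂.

Market 1: 394 - 5P₁ - P₂ = P₁ → 6P₁ + P₂ = 394.
Market 2: 12P₂ + P₁ = 129.
Eliminating P₂: 12×(1) − 1×(2) gives 71P₁ = 4599, so P₁ = 4599/71.
Back-substitute into (2): P₂ = (129 − 1×4599/71) / 12 = 380/71.

P₁ = 4599/71, P₂ = 380/71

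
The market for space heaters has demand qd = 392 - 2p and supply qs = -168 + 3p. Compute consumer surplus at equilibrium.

Consumer surplus = 7056

Equilibrium: 392 - 2p = -168 + 3p gives p* = 112, q* = 168.
Demand choke price (qd = 0): p = 196.
CS = ½(196 − 112)(168) = 7056.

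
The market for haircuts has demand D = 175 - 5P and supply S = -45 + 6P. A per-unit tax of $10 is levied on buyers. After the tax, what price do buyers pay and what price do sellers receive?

Pre-tax equilibrium: P* = 20, Q* = 75.
Tax on buyers shifts demand to D = 175 − 5(P + 10) = 125 - 5P.
125 - 5P = -45 + 6P gives seller price Ps = 170/11; buyers pay Pb = 170/11 + 10 = 280/11.
New quantity: Q = 175 − 5(280/11) = 525/11.

Buyers pay 280/11, sellers receive 170/11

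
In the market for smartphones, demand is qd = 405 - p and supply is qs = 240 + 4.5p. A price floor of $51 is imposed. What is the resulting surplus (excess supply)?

Surplus = 115.5

Equilibrium price would be p* = 30, so the floor at 51 binds.
At p = 51: qd = 354, qs = 469.5.
Surplus = 469.5 − 354 = 115.5.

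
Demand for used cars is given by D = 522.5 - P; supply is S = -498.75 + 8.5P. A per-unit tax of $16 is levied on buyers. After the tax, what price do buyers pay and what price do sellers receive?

Pre-tax equilibrium: P* = 107.5, Q* = 415.
Tax on buyers shifts demand to D = 522.5 − 1(P + 16) = 506.5 - P.
506.5 - P = -498.75 + 8.5P gives seller price Ps = 4021/38; buyers pay Pb = 4021/38 + 16 = 4629/38.
New quantity: Q = 522.5 − 1(4629/38) = 7613/19.

Buyers pay 4629/38, sellers receive 4021/38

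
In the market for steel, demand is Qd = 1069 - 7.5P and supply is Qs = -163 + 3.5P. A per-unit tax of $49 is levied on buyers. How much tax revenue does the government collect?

Pre-tax equilibrium: P* = 112, Q* = 229.
Tax on buyers shifts demand to Qd = 1069 − 7.5(P + 49) = 701.5 - 7.5P.
701.5 - 7.5P = -163 + 3.5P gives seller price Ps = 1729/22; buyers pay Pb = 1729/22 + 49 = 2807/22.
New quantity: Q = 1069 − 7.5(2807/22) = 4931/44.
Revenue = 49 × 4931/44 = 241619/44.

Tax revenue = 241619/44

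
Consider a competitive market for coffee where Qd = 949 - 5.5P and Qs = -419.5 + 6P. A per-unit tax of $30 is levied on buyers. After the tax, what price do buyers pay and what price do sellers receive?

Buyers pay 3097/23, sellers receive 2407/23

Pre-tax equilibrium: P* = 119, Q* = 294.5.
Tax on buyers shifts demand to Qd = 949 − 5.5(P + 30) = 784 - 5.5P.
784 - 5.5P = -419.5 + 6P gives seller price Ps = 2407/23; buyers pay Pb = 2407/23 + 30 = 3097/23.
New quantity: Q = 949 − 5.5(3097/23) = 9587/46.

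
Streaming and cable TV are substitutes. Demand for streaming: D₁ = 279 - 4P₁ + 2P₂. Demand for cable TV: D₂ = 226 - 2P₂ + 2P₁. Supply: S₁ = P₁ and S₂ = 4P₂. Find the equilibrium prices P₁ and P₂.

P₁ = 1063/13, P₂ = 844/13

Market 1: 279 - 4P₁ + 2P₂ = P₁ → 5P₁ - 2P₂ = 279.
Market 2: 6P₂ - 2P₁ = 226.
Eliminating P₂: 6×(1) + 2×(2) gives 26P₁ = 2126, so P₁ = 1063/13.
Back-substitute into (2): P₂ = (226 + 2×1063/13) / 6 = 844/13.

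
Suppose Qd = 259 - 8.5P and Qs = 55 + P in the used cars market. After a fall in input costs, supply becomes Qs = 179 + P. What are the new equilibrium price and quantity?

Original equilibrium: P* = 408/19, Q* = 1453/19.
New equilibrium: 259 - 8.5P = 179 + P, so 80 = 9.5P and P' = 160/19; Q' = 259 − 8.5(160/19) = 3561/19.

P' = 160/19, Q' = 3561/19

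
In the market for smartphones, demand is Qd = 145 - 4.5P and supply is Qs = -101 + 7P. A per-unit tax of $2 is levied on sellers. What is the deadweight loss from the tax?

Deadweight loss = 126/23

Pre-tax equilibrium: P* = 492/23, Q* = 1121/23.
Tax on sellers shifts supply to Qs = -101 + 7(P − 2) = -115 + 7P.
145 - 4.5P = -115 + 7P gives buyer price Pb = 520/23; sellers receive Ps = 520/23 − 2 = 474/23.
New quantity: Q = 145 − 4.5(520/23) = 995/23.
DWL = ½ × 2 × (1121/23 − 995/23) = 126/23.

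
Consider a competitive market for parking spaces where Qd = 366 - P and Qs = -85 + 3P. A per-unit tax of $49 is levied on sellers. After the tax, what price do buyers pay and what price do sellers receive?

Buyers pay $149.5, sellers receive $100.5

Pre-tax equilibrium: P* = 112.75, Q* = 253.25.
Tax on sellers shifts supply to Qs = -85 + 3(P − 49) = -232 + 3P.
366 - P = -232 + 3P gives buyer price Pb = 149.5; sellers receive Ps = 149.5 − 49 = 100.5.
New quantity: Q = 366 − 1(149.5) = 216.5.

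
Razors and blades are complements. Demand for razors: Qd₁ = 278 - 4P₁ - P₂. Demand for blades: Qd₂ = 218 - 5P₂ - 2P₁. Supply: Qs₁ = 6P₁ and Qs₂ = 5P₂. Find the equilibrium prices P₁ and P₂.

P₁ = 183/7, P₂ = 116/7

Market 1: 278 - 4P₁ - P₂ = 6P₁ → 10P₁ + P₂ = 278.
Market 2: 10P₂ + 2P₁ = 218.
Eliminating P₂: 10×(1) − 1×(2) gives 98P₁ = 2562, so P₁ = 183/7.
Back-substitute into (2): P₂ = (218 − 2×183/7) / 10 = 116/7.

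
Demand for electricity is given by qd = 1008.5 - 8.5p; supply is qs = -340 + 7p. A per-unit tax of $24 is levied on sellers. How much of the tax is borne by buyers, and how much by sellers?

Pre-tax equilibrium: p* = 87, q* = 269.
Tax on sellers shifts supply to qs = -340 + 7(p − 24) = -508 + 7p.
1008.5 - 8.5p = -508 + 7p gives buyer price pb = 3033/31; sellers receive ps = 3033/31 − 24 = 2289/31.
New quantity: q = 1008.5 − 8.5(3033/31) = 5483/31.
Buyer burden = 3033/31 − 87 = 336/31; seller burden = 87 − 2289/31 = 408/31.

Buyers bear 336/31, sellers bear 408/31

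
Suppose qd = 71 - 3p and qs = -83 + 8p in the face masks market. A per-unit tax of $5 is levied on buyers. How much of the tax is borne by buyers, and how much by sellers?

Buyers bear 40/11, sellers bear 15/11

Pre-tax equilibrium: p* = 14, q* = 29.
Tax on buyers shifts demand to qd = 71 − 3(p + 5) = 56 - 3p.
56 - 3p = -83 + 8p gives seller price ps = 139/11; buyers pay pb = 139/11 + 5 = 194/11.
New quantity: q = 71 − 3(194/11) = 199/11.
Buyer burden = 194/11 − 14 = 40/11; seller burden = 14 − 139/11 = 15/11.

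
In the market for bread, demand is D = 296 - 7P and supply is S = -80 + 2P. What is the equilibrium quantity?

Set D = S: 296 - 7P = -80 + 2P.
376 = 9P, so P* = 376/9.
Q* = 296 − 7(376/9) = 32/9.

Q* = 32/9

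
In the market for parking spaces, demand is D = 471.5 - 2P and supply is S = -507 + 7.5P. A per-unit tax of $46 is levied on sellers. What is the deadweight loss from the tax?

Pre-tax equilibrium: P* = 103, Q* = 265.5.
Tax on sellers shifts supply to S = -507 + 7.5(P − 46) = -852 + 7.5P.
471.5 - 2P = -852 + 7.5P gives buyer price Pb = 2647/19; sellers receive Ps = 2647/19 − 46 = 1773/19.
New quantity: Q = 471.5 − 2(2647/19) = 7329/38.
DWL = ½ × 46 × (265.5 − 7329/38) = 31740/19.

Deadweight loss = 31740/19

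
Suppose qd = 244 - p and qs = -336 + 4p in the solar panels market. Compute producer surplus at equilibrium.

Producer surplus = 2048

Equilibrium: 244 - p = -336 + 4p gives p* = 116, q* = 128.
Supply starts at p = 84 (where qs = 0).
PS = ½(116 − 84)(128) = 2048.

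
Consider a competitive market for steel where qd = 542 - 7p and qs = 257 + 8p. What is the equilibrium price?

p* = 19

Set qd = qs: 542 - 7p = 257 + 8p.
285 = 15p, so p* = 19.
q* = 542 − 7(19) = 409.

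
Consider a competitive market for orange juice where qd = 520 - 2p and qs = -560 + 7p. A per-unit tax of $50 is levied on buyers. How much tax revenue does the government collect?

Tax revenue = 91000/9

Pre-tax equilibrium: p* = 120, q* = 280.
Tax on buyers shifts demand to qd = 520 − 2(p + 50) = 420 - 2p.
420 - 2p = -560 + 7p gives seller price ps = 980/9; buyers pay pb = 980/9 + 50 = 1430/9.
New quantity: q = 520 − 2(1430/9) = 1820/9.
Revenue = 50 × 1820/9 = 91000/9.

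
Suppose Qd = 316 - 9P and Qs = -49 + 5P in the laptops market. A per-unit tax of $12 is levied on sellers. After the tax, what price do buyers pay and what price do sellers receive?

Buyers pay 425/14, sellers receive 257/14

Pre-tax equilibrium: P* = 365/14, Q* = 1139/14.
Tax on sellers shifts supply to Qs = -49 + 5(P − 12) = -109 + 5P.
316 - 9P = -109 + 5P gives buyer price Pb = 425/14; sellers receive Ps = 425/14 − 12 = 257/14.
New quantity: Q = 316 − 9(425/14) = 599/14.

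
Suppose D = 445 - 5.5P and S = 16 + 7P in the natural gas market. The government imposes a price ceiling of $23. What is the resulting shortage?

Shortage = 141.5

Equilibrium price would be P* = 34.32, so the ceiling at 23 binds.
At P = 23: D = 445 − 5.5(23) = 318.5, S = 16 + 7(23) = 177.
Shortage = 318.5 − 177 = 141.5.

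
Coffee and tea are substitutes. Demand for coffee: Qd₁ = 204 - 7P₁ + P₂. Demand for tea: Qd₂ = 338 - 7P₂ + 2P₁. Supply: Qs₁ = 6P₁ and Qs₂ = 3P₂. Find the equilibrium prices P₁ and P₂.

P₁ = 18.578125, P₂ = 37.515625

Market 1: 204 - 7P₁ + P₂ = 6P₁ → 13P₁ - P₂ = 204.
Market 2: 10P₂ - 2P₁ = 338.
Eliminating P₂: 10×(1) + 1×(2) gives 128P₁ = 2378, so P₁ = 18.578125.
Back-substitute into (2): P₂ = (338 + 2×18.578125) / 10 = 37.515625.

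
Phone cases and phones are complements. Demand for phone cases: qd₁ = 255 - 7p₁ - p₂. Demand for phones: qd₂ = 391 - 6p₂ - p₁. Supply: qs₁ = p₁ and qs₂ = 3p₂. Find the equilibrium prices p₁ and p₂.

Market 1: 255 - 7p₁ - p₂ = p₁ → 8p₁ + p₂ = 255.
Market 2: 9p₂ + p₁ = 391.
Eliminating p₂: 9×(1) − 1×(2) gives 71p₁ = 1904, so p₁ = 1904/71.
Back-substitute into (2): p₂ = (391 − 1×1904/71) / 9 = 2873/71.

p₁ = 1904/71, p₂ = 2873/71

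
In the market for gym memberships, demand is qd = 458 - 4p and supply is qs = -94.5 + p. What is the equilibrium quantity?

q* = 16

Set qd = qs: 458 - 4p = -94.5 + p.
552.5 = 5p, so p* = 110.5.
q* = 458 − 4(110.5) = 16.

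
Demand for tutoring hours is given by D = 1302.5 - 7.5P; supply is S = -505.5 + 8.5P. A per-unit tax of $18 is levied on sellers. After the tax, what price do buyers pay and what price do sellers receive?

Pre-tax equilibrium: P* = 113, Q* = 455.
Tax on sellers shifts supply to S = -505.5 + 8.5(P − 18) = -658.5 + 8.5P.
1302.5 - 7.5P = -658.5 + 8.5P gives buyer price Pb = 122.5625; sellers receive Ps = 122.5625 − 18 = 104.5625.
New quantity: Q = 1302.5 − 7.5(122.5625) = 383.28125.

Buyers pay $122.5625, sellers receive $104.5625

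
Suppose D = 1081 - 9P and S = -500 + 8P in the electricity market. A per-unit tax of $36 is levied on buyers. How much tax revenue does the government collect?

Pre-tax equilibrium: P* = 93, Q* = 244.
Tax on buyers shifts demand to D = 1081 − 9(P + 36) = 757 - 9P.
757 - 9P = -500 + 8P gives seller price Ps = 1257/17; buyers pay Pb = 1257/17 + 36 = 1869/17.
New quantity: Q = 1081 − 9(1869/17) = 1556/17.
Revenue = 36 × 1556/17 = 56016/17.

Tax revenue = 56016/17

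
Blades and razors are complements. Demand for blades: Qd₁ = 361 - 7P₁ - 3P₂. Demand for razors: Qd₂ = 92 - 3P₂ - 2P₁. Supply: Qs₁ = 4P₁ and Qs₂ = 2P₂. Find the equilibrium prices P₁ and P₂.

P₁ = 1529/49, P₂ = 290/49

Market 1: 361 - 7P₁ - 3P₂ = 4P₁ → 11P₁ + 3P₂ = 361.
Market 2: 5P₂ + 2P₁ = 92.
Eliminating P₂: 5×(1) − 3×(2) gives 49P₁ = 1529, so P₁ = 1529/49.
Back-substitute into (2): P₂ = (92 − 2×1529/49) / 5 = 290/49.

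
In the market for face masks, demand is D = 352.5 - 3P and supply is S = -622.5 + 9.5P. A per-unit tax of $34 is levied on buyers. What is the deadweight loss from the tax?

Deadweight loss = 1317.84

Pre-tax equilibrium: P* = 78, Q* = 118.5.
Tax on buyers shifts demand to D = 352.5 − 3(P + 34) = 250.5 - 3P.
250.5 - 3P = -622.5 + 9.5P gives seller price Ps = 69.84; buyers pay Pb = 69.84 + 34 = 103.84.
New quantity: Q = 352.5 − 3(103.84) = 40.98.
DWL = ½ × 34 × (118.5 − 40.98) = 1317.84.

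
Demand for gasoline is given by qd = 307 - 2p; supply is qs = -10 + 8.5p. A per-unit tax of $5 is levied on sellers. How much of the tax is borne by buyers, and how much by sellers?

Pre-tax equilibrium: p* = 634/21, q* = 5179/21.
Tax on sellers shifts supply to qs = -10 + 8.5(p − 5) = -52.5 + 8.5p.
307 - 2p = -52.5 + 8.5p gives buyer price pb = 719/21; sellers receive ps = 719/21 − 5 = 614/21.
New quantity: q = 307 − 2(719/21) = 5009/21.
Buyer burden = 719/21 − 634/21 = 85/21; seller burden = 634/21 − 614/21 = 20/21.

Buyers bear 85/21, sellers bear 20/21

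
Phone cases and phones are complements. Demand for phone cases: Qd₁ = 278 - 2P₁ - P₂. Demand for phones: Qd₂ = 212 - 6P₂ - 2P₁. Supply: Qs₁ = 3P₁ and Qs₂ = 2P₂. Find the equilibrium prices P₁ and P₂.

P₁ = 1006/19, P₂ = 252/19

Market 1: 278 - 2P₁ - P₂ = 3P₁ → 5P₁ + P₂ = 278.
Market 2: 8P₂ + 2P₁ = 212.
Eliminating P₂: 8×(1) − 1×(2) gives 38P₁ = 2012, so P₁ = 1006/19.
Back-substitute into (2): P₂ = (212 − 2×1006/19) / 8 = 252/19.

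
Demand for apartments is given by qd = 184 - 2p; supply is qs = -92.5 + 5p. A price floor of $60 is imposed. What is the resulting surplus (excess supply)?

Equilibrium price would be p* = 39.5, so the floor at 60 binds.
At p = 60: qd = 64, qs = 207.5.
Surplus = 207.5 − 64 = 143.5.

Surplus = 143.5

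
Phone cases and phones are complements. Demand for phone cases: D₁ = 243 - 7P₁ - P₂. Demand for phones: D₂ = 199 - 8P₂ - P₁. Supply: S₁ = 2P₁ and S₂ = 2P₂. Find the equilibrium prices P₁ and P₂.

P₁ = 2231/89, P₂ = 1548/89

Market 1: 243 - 7P₁ - P₂ = 2P₁ → 9P₁ + P₂ = 243.
Market 2: 10P₂ + P₁ = 199.
Eliminating P₂: 10×(1) − 1×(2) gives 89P₁ = 2231, so P₁ = 2231/89.
Back-substitute into (2): P₂ = (199 − 1×2231/89) / 10 = 1548/89.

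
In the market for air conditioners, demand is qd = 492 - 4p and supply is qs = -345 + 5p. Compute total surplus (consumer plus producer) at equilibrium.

Equilibrium: 492 - 4p = -345 + 5p gives p* = 93, q* = 120.
Demand choke price: p = 123; supply starts at p = 69.
CS = ½(123 − 93)(120) = 1800; PS = ½(93 − 69)(120) = 1440.

Total surplus = 3240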